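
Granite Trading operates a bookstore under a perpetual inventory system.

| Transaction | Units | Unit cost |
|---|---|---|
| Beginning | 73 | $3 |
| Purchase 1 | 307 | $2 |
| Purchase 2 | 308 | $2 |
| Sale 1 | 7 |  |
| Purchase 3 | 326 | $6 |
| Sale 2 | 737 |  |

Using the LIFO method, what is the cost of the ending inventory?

Ending inventory = $613

Sale 1 (7) [LIFO — newest first]: 7 @ $2 = $14
Sale 2 (737) [LIFO — newest first]: 326 @ $6 + 301 @ $2 + 110 @ $2 = $2,778
Total COGS = $14 + $2,778 = $2,792
Ending inventory: 73 @ $3 + 197 @ $2 = $613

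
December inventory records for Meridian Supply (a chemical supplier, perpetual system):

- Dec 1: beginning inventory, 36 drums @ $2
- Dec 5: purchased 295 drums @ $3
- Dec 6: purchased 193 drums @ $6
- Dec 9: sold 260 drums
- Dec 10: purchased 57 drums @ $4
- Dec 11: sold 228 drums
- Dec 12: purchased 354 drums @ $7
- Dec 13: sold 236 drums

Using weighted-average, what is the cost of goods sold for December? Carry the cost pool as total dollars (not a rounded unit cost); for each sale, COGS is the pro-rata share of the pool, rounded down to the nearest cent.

COGS = $3,474.38

After Dec 1: 36 on hand, pool $72.00 (≈ $2.0000 each)
After Dec 5: 331 on hand, pool $957.00 (≈ $2.8912 each)
After Dec 6: 524 on hand, pool $2,115.00 (≈ $4.0363 each)
Dec 9, sell 260: 260/524 × $2,115.00 → $1,049.42
After Dec 10: 321 on hand, pool $1,293.58 (≈ $4.0298 each)
Dec 11, sell 228: 228/321 × $1,293.58 → $918.80
After Dec 12: 447 on hand, pool $2,852.78 (≈ $6.3821 each)
Dec 13, sell 236: 236/447 × $2,852.78 → $1,506.16
Total COGS = $1,049.42 + $918.80 + $1,506.16 = $3,474.38
Ending inventory (cost pool remaining) = $1,346.62
Check: goods available $4,821.00 = COGS $3,474.38 + ending $1,346.62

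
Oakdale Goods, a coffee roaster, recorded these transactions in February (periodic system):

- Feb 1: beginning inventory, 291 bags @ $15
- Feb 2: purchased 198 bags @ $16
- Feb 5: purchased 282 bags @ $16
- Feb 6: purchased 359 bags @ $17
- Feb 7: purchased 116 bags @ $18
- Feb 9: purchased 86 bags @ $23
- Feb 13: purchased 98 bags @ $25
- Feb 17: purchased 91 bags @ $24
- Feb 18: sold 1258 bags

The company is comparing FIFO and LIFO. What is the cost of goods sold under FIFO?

FIFO COGS: 291 @ $15 + 198 @ $16 + 282 @ $16 + 359 @ $17 + 116 @ $18 + 12 @ $23 = $20,512
LIFO COGS: 91 @ $24 + 98 @ $25 + 86 @ $23 + 116 @ $18 + 359 @ $17 + 282 @ $16 + 198 @ $16 + 28 @ $15 = $22,903

COGS = $20,512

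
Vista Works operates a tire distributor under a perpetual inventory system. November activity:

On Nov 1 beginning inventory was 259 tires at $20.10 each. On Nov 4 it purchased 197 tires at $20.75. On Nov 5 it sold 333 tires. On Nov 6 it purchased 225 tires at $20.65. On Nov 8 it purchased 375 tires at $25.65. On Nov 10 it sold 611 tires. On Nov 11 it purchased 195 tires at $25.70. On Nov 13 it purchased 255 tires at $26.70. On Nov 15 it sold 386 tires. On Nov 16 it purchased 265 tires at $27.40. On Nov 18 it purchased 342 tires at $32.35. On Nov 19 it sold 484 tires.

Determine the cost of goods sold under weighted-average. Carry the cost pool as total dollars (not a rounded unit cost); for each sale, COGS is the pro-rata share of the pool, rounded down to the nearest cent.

After Nov 1: 259 on hand, pool $5,205.90 (≈ $20.1000 each)
After Nov 4: 456 on hand, pool $9,293.65 (≈ $20.3808 each)
Nov 5, sell 333: 333/456 × $9,293.65 → $6,786.81
After Nov 6: 348 on hand, pool $7,153.09 (≈ $20.5549 each)
After Nov 8: 723 on hand, pool $16,771.84 (≈ $23.1976 each)
Nov 10, sell 611: 611/723 × $16,771.84 → $14,173.71
After Nov 11: 307 on hand, pool $7,609.63 (≈ $24.7871 each)
After Nov 13: 562 on hand, pool $14,418.13 (≈ $25.6550 each)
Nov 15, sell 386: 386/562 × $14,418.13 → $9,902.84
After Nov 16: 441 on hand, pool $11,776.29 (≈ $26.7036 each)
After Nov 18: 783 on hand, pool $22,839.99 (≈ $29.1698 each)
Nov 19, sell 484: 484/783 × $22,839.99 → $14,118.20
Total COGS = $6,786.81 + $14,173.71 + $9,902.84 + $14,118.20 = $44,981.56
Ending inventory (cost pool remaining) = $8,721.79

COGS = $44,981.56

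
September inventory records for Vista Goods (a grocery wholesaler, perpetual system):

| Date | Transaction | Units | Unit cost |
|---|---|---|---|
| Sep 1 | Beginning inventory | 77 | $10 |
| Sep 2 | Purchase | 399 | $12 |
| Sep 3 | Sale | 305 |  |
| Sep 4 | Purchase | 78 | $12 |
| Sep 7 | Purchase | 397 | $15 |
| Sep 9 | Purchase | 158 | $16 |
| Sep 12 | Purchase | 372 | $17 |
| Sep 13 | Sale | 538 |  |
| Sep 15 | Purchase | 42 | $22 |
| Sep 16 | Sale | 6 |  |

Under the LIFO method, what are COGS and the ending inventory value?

COGS = $12,764; ending inventory = $9,461

Sep 3, 305 sold [LIFO — newest first]: 305 @ $12 = $3,660
Sep 13, 538 sold [LIFO — newest first]: 372 @ $17 + 158 @ $16 + 8 @ $15 = $8,972
Sep 16, 6 sold [LIFO — newest first]: 6 @ $22 = $132
Total COGS = $3,660 + $8,972 + $132 = $12,764
Ending inventory: 77 @ $10 + 94 @ $12 + 78 @ $12 + 389 @ $15 + 36 @ $22 = $9,461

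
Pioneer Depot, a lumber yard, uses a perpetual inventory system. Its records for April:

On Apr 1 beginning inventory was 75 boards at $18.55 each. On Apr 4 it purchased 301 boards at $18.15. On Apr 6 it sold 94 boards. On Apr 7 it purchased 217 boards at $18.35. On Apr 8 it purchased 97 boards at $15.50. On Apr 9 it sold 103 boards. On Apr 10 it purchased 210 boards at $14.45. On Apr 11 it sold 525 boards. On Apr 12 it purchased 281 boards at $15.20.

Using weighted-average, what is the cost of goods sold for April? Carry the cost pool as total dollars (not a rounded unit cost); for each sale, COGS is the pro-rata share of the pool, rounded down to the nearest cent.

COGS = $12,380.42

After Apr 1: 75 on hand, pool $1,391.25 (≈ $18.5500 each)
After Apr 4: 376 on hand, pool $6,854.40 (≈ $18.2298 each)
Apr 6, sell 94: 94/376 × $6,854.40 → $1,713.60
After Apr 7: 499 on hand, pool $9,122.75 (≈ $18.2821 each)
After Apr 8: 596 on hand, pool $10,626.25 (≈ $17.8293 each)
Apr 9, sell 103: 103/596 × $10,626.25 → $1,836.41
After Apr 10: 703 on hand, pool $11,824.34 (≈ $16.8198 each)
Apr 11, sell 525: 525/703 × $11,824.34 → $8,830.41
After Apr 12: 459 on hand, pool $7,265.13 (≈ $15.8282 each)
Total COGS = $1,713.60 + $1,836.41 + $8,830.41 = $12,380.42
Ending inventory (cost pool remaining) = $7,265.13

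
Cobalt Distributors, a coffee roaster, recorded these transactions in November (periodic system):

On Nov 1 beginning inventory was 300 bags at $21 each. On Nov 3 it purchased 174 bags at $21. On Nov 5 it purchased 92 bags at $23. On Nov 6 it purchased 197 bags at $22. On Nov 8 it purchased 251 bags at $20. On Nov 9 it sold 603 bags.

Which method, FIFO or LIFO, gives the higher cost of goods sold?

FIFO COGS: 300 @ $21 + 174 @ $21 + 92 @ $23 + 37 @ $22 = $12,884
LIFO COGS: 251 @ $20 + 197 @ $22 + 92 @ $23 + 63 @ $21 = $12,793

FIFO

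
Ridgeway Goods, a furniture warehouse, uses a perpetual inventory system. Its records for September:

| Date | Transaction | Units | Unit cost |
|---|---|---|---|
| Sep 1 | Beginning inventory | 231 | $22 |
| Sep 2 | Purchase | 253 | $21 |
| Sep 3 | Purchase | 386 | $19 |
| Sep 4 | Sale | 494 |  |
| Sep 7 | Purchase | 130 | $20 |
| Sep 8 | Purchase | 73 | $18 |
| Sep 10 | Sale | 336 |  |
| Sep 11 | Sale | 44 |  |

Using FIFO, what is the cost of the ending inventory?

Sep 4, 494 sold [FIFO — oldest first]: 231 @ $22 + 253 @ $21 + 10 @ $19 = $10,585
Sep 10, 336 sold [FIFO — oldest first]: 336 @ $19 = $6,384
Sep 11, 44 sold [FIFO — oldest first]: 40 @ $19 + 4 @ $20 = $840
Total COGS = $10,585 + $6,384 + $840 = $17,809
Ending inventory: 126 @ $20 + 73 @ $18 = $3,834

Ending inventory = $3,834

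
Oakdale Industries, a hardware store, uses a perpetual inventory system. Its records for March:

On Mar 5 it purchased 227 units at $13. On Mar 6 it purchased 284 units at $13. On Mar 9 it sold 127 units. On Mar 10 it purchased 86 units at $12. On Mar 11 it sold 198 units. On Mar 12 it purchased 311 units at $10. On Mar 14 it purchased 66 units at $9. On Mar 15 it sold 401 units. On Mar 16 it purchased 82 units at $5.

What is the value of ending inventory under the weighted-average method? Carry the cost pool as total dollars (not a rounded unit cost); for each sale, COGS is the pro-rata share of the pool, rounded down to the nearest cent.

Ending inventory = $3,157.58

After Mar 5: 227 on hand, pool $2,951.00 (≈ $13.0000 each)
After Mar 6: 511 on hand, pool $6,643.00 (≈ $13.0000 each)
Mar 9, sell 127: 127/511 × $6,643.00 → $1,651.00
After Mar 10: 470 on hand, pool $6,024.00 (≈ $12.8170 each)
Mar 11, sell 198: 198/470 × $6,024.00 → $2,537.77
After Mar 12: 583 on hand, pool $6,596.23 (≈ $11.3143 each)
After Mar 14: 649 on hand, pool $7,190.23 (≈ $11.0789 each)
Mar 15, sell 401: 401/649 × $7,190.23 → $4,442.65
After Mar 16: 330 on hand, pool $3,157.58 (≈ $9.5684 each)
Total COGS = $1,651.00 + $2,537.77 + $4,442.65 = $8,631.42
Ending inventory (cost pool remaining) = $3,157.58
Check: goods available $11,789.00 = COGS $8,631.42 + ending $3,157.58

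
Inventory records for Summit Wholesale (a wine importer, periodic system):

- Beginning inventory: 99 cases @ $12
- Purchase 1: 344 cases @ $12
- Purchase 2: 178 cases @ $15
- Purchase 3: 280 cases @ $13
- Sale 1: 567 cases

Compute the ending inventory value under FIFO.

Sale 1 (567) [FIFO — oldest first]: 99 @ $12 + 344 @ $12 + 124 @ $15 = $7,176
Ending inventory: 54 @ $15 + 280 @ $13 = $4,450

Ending inventory = $4,450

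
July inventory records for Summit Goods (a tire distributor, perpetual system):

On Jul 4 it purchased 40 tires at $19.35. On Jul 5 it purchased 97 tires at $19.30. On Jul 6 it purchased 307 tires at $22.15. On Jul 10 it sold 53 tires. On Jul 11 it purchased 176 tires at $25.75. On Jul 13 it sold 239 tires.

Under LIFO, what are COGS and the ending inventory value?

COGS = $7,101.40; ending inventory = $6,876.75

Jul 10, 53 sold [LIFO — newest first]: 53 @ $22.15 = $1,173.95
Jul 13, 239 sold [LIFO — newest first]: 176 @ $25.75 + 63 @ $22.15 = $5,927.45
Total COGS = $1,173.95 + $5,927.45 = $7,101.40
Ending inventory: 40 @ $19.35 + 97 @ $19.30 + 191 @ $22.15 = $6,876.75
Check: goods available $13,978.15 = COGS $7,101.40 + ending $6,876.75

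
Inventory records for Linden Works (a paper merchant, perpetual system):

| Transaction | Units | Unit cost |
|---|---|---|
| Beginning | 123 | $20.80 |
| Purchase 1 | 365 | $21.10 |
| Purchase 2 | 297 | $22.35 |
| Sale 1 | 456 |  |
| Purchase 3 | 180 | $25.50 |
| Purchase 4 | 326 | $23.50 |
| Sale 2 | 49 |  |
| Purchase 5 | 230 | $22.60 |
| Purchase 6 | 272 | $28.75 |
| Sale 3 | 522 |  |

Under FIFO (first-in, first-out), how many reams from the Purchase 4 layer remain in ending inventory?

Sale 1 (456) [FIFO — oldest first]: 123 @ $20.80 + 333 @ $21.10 = $9,584.70
Sale 2 (49) [FIFO — oldest first]: 32 @ $21.10 + 17 @ $22.35 = $1,055.15
Sale 3 (522) [FIFO — oldest first]: 280 @ $22.35 + 180 @ $25.50 + 62 @ $23.50 = $12,305.00
Total COGS = $9,584.70 + $1,055.15 + $12,305.00 = $22,944.85
Ending inventory: 264 @ $23.50 + 230 @ $22.60 + 272 @ $28.75 = $19,222.00
Check: goods available $42,166.85 = COGS $22,944.85 + ending $19,222.00

264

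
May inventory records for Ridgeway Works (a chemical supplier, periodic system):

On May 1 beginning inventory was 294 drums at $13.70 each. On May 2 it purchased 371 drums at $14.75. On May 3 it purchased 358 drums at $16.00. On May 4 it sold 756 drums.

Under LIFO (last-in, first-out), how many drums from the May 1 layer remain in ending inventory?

267

May 4, 756 sold [LIFO — newest first]: 358 @ $16.00 + 371 @ $14.75 + 27 @ $13.70 = $11,570.15
Ending inventory: 267 @ $13.70 = $3,657.90
Check: goods available $15,228.05 = COGS $11,570.15 + ending $3,657.90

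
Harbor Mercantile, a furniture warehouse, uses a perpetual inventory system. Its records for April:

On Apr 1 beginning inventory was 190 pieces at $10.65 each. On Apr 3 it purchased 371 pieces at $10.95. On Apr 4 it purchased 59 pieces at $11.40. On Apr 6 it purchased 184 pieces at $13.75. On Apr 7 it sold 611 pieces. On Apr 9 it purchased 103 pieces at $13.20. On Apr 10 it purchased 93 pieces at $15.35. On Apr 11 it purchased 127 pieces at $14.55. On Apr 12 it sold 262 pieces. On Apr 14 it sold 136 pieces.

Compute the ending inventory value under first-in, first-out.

Ending inventory = $1,716.90

Apr 7, 611 sold [FIFO — oldest first]: 190 @ $10.65 + 371 @ $10.95 + 50 @ $11.40 = $6,655.95
Apr 12, 262 sold [FIFO — oldest first]: 9 @ $11.40 + 184 @ $13.75 + 69 @ $13.20 = $3,543.40
Apr 14, 136 sold [FIFO — oldest first]: 34 @ $13.20 + 93 @ $15.35 + 9 @ $14.55 = $2,007.30
Total COGS = $6,655.95 + $3,543.40 + $2,007.30 = $12,206.65
Ending inventory: 118 @ $14.55 = $1,716.90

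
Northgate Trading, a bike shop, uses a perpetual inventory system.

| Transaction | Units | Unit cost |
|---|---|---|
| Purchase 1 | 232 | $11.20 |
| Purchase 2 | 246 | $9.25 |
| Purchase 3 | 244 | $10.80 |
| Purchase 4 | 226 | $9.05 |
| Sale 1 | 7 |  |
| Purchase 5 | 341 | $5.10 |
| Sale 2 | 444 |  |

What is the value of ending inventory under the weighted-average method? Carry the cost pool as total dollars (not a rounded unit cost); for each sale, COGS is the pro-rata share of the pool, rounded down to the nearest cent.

Ending inventory = $7,336.07

After Purchase 1: 232 on hand, pool $2,598.40 (≈ $11.2000 each)
After Purchase 2: 478 on hand, pool $4,873.90 (≈ $10.1964 each)
After Purchase 3: 722 on hand, pool $7,509.10 (≈ $10.4004 each)
After Purchase 4: 948 on hand, pool $9,554.40 (≈ $10.0785 each)
Sale 1, sell 7: 7/948 × $9,554.40 → $70.54
After Purchase 5: 1282 on hand, pool $11,222.96 (≈ $8.7543 each)
Sale 2, sell 444: 444/1282 × $11,222.96 → $3,886.89
Total COGS = $70.54 + $3,886.89 = $3,957.43
Ending inventory (cost pool remaining) = $7,336.07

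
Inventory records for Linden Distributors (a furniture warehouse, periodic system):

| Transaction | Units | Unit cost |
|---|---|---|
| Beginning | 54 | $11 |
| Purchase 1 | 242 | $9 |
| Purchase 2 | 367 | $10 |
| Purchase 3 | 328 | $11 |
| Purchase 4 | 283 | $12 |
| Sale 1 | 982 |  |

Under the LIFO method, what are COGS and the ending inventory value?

Sale 1 (982) [LIFO — newest first]: 283 @ $12 + 328 @ $11 + 367 @ $10 + 4 @ $9 = $10,710
Ending inventory: 54 @ $11 + 238 @ $9 = $2,736

COGS = $10,710; ending inventory = $2,736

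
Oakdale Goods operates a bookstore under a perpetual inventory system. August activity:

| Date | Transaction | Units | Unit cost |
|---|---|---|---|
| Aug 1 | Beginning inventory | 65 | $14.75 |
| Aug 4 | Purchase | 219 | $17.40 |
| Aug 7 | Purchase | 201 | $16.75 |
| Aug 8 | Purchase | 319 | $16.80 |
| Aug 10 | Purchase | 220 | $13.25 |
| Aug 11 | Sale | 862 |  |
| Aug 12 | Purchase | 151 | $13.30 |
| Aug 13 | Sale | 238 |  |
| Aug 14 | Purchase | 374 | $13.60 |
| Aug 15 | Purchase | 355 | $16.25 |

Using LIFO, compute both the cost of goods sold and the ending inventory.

Aug 11, 862 sold [LIFO — newest first]: 220 @ $13.25 + 319 @ $16.80 + 201 @ $16.75 + 122 @ $17.40 = $13,763.75
Aug 13, 238 sold [LIFO — newest first]: 151 @ $13.30 + 87 @ $17.40 = $3,522.10
Total COGS = $13,763.75 + $3,522.10 = $17,285.85
Ending inventory: 65 @ $14.75 + 10 @ $17.40 + 374 @ $13.60 + 355 @ $16.25 = $11,987.90
Check: goods available $29,273.75 = COGS $17,285.85 + ending $11,987.90

COGS = $17,285.85; ending inventory = $11,987.90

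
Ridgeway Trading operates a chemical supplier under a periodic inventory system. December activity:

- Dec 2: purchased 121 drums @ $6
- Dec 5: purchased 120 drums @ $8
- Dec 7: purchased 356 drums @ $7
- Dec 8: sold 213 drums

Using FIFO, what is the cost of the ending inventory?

Ending inventory = $2,716

Dec 8, 213 sold [FIFO — oldest first]: 121 @ $6 + 92 @ $8 = $1,462
Ending inventory: 28 @ $8 + 356 @ $7 = $2,716
Check: goods available $4,178 = COGS $1,462 + ending $2,716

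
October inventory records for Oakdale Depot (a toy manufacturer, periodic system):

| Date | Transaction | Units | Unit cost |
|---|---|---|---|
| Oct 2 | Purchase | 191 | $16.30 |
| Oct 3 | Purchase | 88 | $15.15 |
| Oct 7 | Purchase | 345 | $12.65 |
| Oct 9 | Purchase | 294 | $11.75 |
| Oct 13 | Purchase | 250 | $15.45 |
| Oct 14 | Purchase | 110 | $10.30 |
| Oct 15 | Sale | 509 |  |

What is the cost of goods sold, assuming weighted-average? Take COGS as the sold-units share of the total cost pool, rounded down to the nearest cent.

Oct 15, sell 509: 509/1278 × $17,260.75 → $6,874.58
Ending inventory (cost pool remaining) = $10,386.17
Check: goods available $17,260.75 = COGS $6,874.58 + ending $10,386.17

COGS = $6,874.58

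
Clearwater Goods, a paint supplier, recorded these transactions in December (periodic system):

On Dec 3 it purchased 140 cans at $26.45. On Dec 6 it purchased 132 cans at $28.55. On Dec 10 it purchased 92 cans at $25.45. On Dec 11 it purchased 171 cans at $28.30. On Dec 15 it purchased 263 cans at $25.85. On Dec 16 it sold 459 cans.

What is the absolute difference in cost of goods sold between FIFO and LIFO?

FIFO COGS: 140 @ $26.45 + 132 @ $28.55 + 92 @ $25.45 + 95 @ $28.30 = $12,501.50
LIFO COGS: 263 @ $25.85 + 171 @ $28.30 + 25 @ $25.45 = $12,274.10
Difference = |$12,501.50 − $12,274.10| = $227.40

$227.40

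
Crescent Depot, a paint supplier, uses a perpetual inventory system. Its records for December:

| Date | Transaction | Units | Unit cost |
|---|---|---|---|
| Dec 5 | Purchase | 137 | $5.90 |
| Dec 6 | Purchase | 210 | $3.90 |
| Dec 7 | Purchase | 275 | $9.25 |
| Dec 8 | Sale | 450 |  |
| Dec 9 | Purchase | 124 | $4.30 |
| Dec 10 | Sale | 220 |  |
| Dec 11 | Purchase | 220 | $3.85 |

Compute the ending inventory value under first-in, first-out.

Ending inventory = $1,173.80

Dec 8, 450 sold [FIFO — oldest first]: 137 @ $5.90 + 210 @ $3.90 + 103 @ $9.25 = $2,580.05
Dec 10, 220 sold [FIFO — oldest first]: 172 @ $9.25 + 48 @ $4.30 = $1,797.40
Total COGS = $2,580.05 + $1,797.40 = $4,377.45
Ending inventory: 76 @ $4.30 + 220 @ $3.85 = $1,173.80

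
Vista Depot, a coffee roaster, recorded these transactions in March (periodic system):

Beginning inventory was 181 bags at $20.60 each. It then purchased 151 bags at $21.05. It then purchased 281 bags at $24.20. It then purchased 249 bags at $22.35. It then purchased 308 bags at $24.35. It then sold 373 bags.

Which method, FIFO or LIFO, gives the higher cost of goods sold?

LIFO

FIFO COGS: 181 @ $20.60 + 151 @ $21.05 + 41 @ $24.20 = $7,899.35
LIFO COGS: 308 @ $24.35 + 65 @ $22.35 = $8,952.55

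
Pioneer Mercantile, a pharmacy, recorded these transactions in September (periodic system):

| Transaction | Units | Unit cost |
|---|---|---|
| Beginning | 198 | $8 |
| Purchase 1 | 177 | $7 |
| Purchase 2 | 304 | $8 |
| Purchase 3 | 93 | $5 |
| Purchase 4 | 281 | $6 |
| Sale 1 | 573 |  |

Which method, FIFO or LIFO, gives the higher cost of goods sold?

FIFO COGS: 198 @ $8 + 177 @ $7 + 198 @ $8 = $4,407
LIFO COGS: 281 @ $6 + 93 @ $5 + 199 @ $8 = $3,743

FIFO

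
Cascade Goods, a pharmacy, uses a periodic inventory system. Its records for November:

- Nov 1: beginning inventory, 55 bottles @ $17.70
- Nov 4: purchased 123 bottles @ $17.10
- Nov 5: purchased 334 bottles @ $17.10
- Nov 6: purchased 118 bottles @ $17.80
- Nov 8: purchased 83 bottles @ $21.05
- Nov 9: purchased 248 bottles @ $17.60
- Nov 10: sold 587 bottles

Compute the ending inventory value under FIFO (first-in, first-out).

Ending inventory = $6,877.35

Nov 10, 587 sold [FIFO — oldest first]: 55 @ $17.70 + 123 @ $17.10 + 334 @ $17.10 + 75 @ $17.80 = $10,123.20
Ending inventory: 43 @ $17.80 + 83 @ $21.05 + 248 @ $17.60 = $6,877.35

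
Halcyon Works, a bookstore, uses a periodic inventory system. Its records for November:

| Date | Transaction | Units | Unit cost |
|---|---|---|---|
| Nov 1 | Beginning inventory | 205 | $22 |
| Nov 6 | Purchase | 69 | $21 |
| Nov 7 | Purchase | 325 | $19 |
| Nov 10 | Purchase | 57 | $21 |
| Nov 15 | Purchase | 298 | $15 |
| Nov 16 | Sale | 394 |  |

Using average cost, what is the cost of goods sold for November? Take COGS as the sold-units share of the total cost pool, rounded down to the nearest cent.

COGS = $7,351.77

Nov 16, sell 394: 394/954 × $17,801.00 → $7,351.77
Ending inventory (cost pool remaining) = $10,449.23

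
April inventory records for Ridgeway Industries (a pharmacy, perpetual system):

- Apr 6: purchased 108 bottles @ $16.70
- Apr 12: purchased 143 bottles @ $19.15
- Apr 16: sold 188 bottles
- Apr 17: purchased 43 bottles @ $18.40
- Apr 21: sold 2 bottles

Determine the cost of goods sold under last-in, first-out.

COGS = $3,526.75

Apr 16, 188 sold [LIFO — newest first]: 143 @ $19.15 + 45 @ $16.70 = $3,489.95
Apr 21, 2 sold [LIFO — newest first]: 2 @ $18.40 = $36.80
Total COGS = $3,489.95 + $36.80 = $3,526.75
Ending inventory: 63 @ $16.70 + 41 @ $18.40 = $1,806.50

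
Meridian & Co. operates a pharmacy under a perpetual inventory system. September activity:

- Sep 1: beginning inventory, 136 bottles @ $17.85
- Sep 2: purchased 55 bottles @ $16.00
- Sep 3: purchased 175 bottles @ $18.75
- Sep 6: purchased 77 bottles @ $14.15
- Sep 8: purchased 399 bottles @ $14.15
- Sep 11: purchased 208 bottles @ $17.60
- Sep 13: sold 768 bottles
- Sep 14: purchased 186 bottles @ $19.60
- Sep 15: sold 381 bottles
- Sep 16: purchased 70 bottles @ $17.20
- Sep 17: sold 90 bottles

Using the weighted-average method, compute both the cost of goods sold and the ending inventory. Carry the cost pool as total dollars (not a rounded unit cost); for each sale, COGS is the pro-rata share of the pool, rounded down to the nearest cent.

COGS = $20,669.73; ending inventory = $1,164.92

After Sep 1: 136 on hand, pool $2,427.60 (≈ $17.8500 each)
After Sep 2: 191 on hand, pool $3,307.60 (≈ $17.3173 each)
After Sep 3: 366 on hand, pool $6,588.85 (≈ $18.0023 each)
After Sep 6: 443 on hand, pool $7,678.40 (≈ $17.3327 each)
After Sep 8: 842 on hand, pool $13,324.25 (≈ $15.8245 each)
After Sep 11: 1050 on hand, pool $16,985.05 (≈ $16.1762 each)
Sep 13, sell 768: 768/1050 × $16,985.05 → $12,423.35
After Sep 14: 468 on hand, pool $8,207.30 (≈ $17.5370 each)
Sep 15, sell 381: 381/468 × $8,207.30 → $6,681.58
After Sep 16: 157 on hand, pool $2,729.72 (≈ $17.3868 each)
Sep 17, sell 90: 90/157 × $2,729.72 → $1,564.80
Total COGS = $12,423.35 + $6,681.58 + $1,564.80 = $20,669.73
Ending inventory (cost pool remaining) = $1,164.92
Check: goods available $21,834.65 = COGS $20,669.73 + ending $1,164.92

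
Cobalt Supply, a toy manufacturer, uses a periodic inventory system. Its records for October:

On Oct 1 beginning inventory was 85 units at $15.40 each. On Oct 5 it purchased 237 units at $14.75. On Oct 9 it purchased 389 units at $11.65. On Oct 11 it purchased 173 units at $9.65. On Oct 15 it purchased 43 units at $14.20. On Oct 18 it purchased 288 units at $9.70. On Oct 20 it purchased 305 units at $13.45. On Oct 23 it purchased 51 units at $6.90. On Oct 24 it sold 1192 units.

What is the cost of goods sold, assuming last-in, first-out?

Oct 24, 1192 sold [LIFO — newest first]: 51 @ $6.90 + 305 @ $13.45 + 288 @ $9.70 + 43 @ $14.20 + 173 @ $9.65 + 332 @ $11.65 = $13,395.60
Ending inventory: 85 @ $15.40 + 237 @ $14.75 + 57 @ $11.65 = $5,468.80

COGS = $13,395.60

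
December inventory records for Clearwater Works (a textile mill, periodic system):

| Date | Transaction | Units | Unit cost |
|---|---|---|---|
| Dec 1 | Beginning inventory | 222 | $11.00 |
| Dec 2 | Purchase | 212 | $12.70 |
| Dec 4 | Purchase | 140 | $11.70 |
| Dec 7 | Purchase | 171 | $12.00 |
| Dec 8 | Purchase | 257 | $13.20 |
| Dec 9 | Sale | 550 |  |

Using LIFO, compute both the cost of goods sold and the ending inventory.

Dec 9, 550 sold [LIFO — newest first]: 257 @ $13.20 + 171 @ $12.00 + 122 @ $11.70 = $6,871.80
Ending inventory: 222 @ $11.00 + 212 @ $12.70 + 18 @ $11.70 = $5,345.00

COGS = $6,871.80; ending inventory = $5,345.00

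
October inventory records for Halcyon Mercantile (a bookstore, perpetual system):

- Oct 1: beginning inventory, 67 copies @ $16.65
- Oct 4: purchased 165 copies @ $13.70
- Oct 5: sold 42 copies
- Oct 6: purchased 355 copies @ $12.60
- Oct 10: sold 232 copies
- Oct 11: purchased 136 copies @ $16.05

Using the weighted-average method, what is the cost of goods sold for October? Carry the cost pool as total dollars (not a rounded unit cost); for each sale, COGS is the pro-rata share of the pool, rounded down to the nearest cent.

COGS = $3,692.25

After Oct 1: 67 on hand, pool $1,115.55 (≈ $16.6500 each)
After Oct 4: 232 on hand, pool $3,376.05 (≈ $14.5519 each)
Oct 5, sell 42: 42/232 × $3,376.05 → $611.18
After Oct 6: 545 on hand, pool $7,237.87 (≈ $13.2805 each)
Oct 10, sell 232: 232/545 × $7,237.87 → $3,081.07
After Oct 11: 449 on hand, pool $6,339.60 (≈ $14.1194 each)
Total COGS = $611.18 + $3,081.07 = $3,692.25
Ending inventory (cost pool remaining) = $6,339.60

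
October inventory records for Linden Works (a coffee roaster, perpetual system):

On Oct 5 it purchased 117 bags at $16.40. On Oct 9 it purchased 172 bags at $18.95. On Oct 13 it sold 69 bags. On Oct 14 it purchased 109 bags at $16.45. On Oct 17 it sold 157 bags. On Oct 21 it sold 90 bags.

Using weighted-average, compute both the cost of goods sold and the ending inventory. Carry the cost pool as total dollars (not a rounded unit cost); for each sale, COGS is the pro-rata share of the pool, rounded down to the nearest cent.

After Oct 5: 117 on hand, pool $1,918.80 (≈ $16.4000 each)
After Oct 9: 289 on hand, pool $5,178.20 (≈ $17.9176 each)
Oct 13, sell 69: 69/289 × $5,178.20 → $1,236.31
After Oct 14: 329 on hand, pool $5,734.94 (≈ $17.4314 each)
Oct 17, sell 157: 157/329 × $5,734.94 → $2,736.73
Oct 21, sell 90: 90/172 × $2,998.21 → $1,568.83
Total COGS = $1,236.31 + $2,736.73 + $1,568.83 = $5,541.87
Ending inventory (cost pool remaining) = $1,429.38
Check: goods available $6,971.25 = COGS $5,541.87 + ending $1,429.38

COGS = $5,541.87; ending inventory = $1,429.38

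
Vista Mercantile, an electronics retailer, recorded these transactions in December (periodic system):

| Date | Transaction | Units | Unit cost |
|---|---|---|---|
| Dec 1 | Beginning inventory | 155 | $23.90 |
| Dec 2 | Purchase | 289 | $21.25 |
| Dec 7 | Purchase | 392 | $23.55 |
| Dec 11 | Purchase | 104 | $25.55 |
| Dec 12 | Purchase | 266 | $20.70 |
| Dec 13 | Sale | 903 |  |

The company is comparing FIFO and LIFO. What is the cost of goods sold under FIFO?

COGS = $20,789.20

FIFO COGS: 155 @ $23.90 + 289 @ $21.25 + 392 @ $23.55 + 67 @ $25.55 = $20,789.20
LIFO COGS: 266 @ $20.70 + 104 @ $25.55 + 392 @ $23.55 + 141 @ $21.25 = $20,391.25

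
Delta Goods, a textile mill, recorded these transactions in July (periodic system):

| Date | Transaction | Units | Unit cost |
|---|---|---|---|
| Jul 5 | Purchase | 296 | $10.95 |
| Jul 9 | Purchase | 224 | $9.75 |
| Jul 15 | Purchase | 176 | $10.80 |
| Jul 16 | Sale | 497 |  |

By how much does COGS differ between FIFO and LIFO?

$54.00

FIFO COGS: 296 @ $10.95 + 201 @ $9.75 = $5,200.95
LIFO COGS: 176 @ $10.80 + 224 @ $9.75 + 97 @ $10.95 = $5,146.95
Difference = |$5,200.95 − $5,146.95| = $54.00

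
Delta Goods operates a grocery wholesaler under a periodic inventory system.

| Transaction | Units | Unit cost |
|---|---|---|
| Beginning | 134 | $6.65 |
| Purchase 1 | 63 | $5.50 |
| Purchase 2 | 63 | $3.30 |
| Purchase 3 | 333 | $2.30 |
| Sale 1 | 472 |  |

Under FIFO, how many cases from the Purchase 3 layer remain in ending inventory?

121

Sale 1 (472) [FIFO — oldest first]: 134 @ $6.65 + 63 @ $5.50 + 63 @ $3.30 + 212 @ $2.30 = $1,933.10
Ending inventory: 121 @ $2.30 = $278.30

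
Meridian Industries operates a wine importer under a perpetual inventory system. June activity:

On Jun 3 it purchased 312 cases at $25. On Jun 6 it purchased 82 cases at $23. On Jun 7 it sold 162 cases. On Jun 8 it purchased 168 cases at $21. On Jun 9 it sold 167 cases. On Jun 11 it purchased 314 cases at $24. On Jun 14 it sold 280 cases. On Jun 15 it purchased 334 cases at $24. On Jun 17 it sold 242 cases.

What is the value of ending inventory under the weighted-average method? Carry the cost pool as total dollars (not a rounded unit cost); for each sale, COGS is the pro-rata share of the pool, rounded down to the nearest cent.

After Jun 3: 312 on hand, pool $7,800.00 (≈ $25.0000 each)
After Jun 6: 394 on hand, pool $9,686.00 (≈ $24.5838 each)
Jun 7, sell 162: 162/394 × $9,686.00 → $3,982.56
After Jun 8: 400 on hand, pool $9,231.44 (≈ $23.0786 each)
Jun 9, sell 167: 167/400 × $9,231.44 → $3,854.12
After Jun 11: 547 on hand, pool $12,913.32 (≈ $23.6075 each)
Jun 14, sell 280: 280/547 × $12,913.32 → $6,610.10
After Jun 15: 601 on hand, pool $14,319.22 (≈ $23.8257 each)
Jun 17, sell 242: 242/601 × $14,319.22 → $5,765.80
Total COGS = $3,982.56 + $3,854.12 + $6,610.10 + $5,765.80 = $20,212.58
Ending inventory (cost pool remaining) = $8,553.42
Check: goods available $28,766.00 = COGS $20,212.58 + ending $8,553.42

Ending inventory = $8,553.42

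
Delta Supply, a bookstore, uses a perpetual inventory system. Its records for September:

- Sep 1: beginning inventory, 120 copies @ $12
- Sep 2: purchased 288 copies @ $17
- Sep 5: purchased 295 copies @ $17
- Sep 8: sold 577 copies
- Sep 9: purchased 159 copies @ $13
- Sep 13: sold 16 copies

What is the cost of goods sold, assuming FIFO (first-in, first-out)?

COGS = $9,481

Sep 8, 577 sold [FIFO — oldest first]: 120 @ $12 + 288 @ $17 + 169 @ $17 = $9,209
Sep 13, 16 sold [FIFO — oldest first]: 16 @ $17 = $272
Total COGS = $9,209 + $272 = $9,481
Ending inventory: 110 @ $17 + 159 @ $13 = $3,937
Check: goods available $13,418 = COGS $9,481 + ending $3,937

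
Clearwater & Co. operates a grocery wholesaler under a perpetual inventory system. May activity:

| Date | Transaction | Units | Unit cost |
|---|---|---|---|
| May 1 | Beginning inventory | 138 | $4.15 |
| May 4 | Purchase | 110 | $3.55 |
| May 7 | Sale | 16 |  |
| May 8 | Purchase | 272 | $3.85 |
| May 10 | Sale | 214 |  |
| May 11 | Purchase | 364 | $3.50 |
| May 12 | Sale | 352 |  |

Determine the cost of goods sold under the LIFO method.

May 7, 16 sold [LIFO — newest first]: 16 @ $3.55 = $56.80
May 10, 214 sold [LIFO — newest first]: 214 @ $3.85 = $823.90
May 12, 352 sold [LIFO — newest first]: 352 @ $3.50 = $1,232.00
Total COGS = $56.80 + $823.90 + $1,232.00 = $2,112.70
Ending inventory: 138 @ $4.15 + 94 @ $3.55 + 58 @ $3.85 + 12 @ $3.50 = $1,171.70
Check: goods available $3,284.40 = COGS $2,112.70 + ending $1,171.70

COGS = $2,112.70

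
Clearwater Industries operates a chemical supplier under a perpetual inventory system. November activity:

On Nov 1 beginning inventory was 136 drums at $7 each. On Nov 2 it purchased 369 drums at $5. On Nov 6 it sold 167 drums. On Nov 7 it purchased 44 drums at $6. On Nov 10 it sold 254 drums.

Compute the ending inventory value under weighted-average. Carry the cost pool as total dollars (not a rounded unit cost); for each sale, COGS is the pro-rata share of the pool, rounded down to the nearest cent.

Ending inventory = $715.75

After Nov 1: 136 on hand, pool $952.00 (≈ $7.0000 each)
After Nov 2: 505 on hand, pool $2,797.00 (≈ $5.5386 each)
Nov 6, sell 167: 167/505 × $2,797.00 → $924.94
After Nov 7: 382 on hand, pool $2,136.06 (≈ $5.5918 each)
Nov 10, sell 254: 254/382 × $2,136.06 → $1,420.31
Total COGS = $924.94 + $1,420.31 = $2,345.25
Ending inventory (cost pool remaining) = $715.75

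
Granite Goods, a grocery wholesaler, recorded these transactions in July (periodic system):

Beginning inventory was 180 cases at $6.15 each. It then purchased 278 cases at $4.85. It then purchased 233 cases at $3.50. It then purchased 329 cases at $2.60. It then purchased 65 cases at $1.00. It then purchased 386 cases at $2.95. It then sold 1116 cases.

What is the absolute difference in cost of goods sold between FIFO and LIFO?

$908.50

FIFO COGS: 180 @ $6.15 + 278 @ $4.85 + 233 @ $3.50 + 329 @ $2.60 + 65 @ $1.00 + 31 @ $2.95 = $4,282.65
LIFO COGS: 386 @ $2.95 + 65 @ $1.00 + 329 @ $2.60 + 233 @ $3.50 + 103 @ $4.85 = $3,374.15
Difference = |$4,282.65 − $3,374.15| = $908.50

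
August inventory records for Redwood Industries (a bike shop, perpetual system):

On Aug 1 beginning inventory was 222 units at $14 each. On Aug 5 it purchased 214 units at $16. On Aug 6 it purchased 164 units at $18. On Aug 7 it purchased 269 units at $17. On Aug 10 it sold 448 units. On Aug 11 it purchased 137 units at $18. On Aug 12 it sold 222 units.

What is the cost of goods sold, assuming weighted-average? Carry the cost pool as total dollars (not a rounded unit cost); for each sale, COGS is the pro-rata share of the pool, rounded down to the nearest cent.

After Aug 1: 222 on hand, pool $3,108.00 (≈ $14.0000 each)
After Aug 5: 436 on hand, pool $6,532.00 (≈ $14.9817 each)
After Aug 6: 600 on hand, pool $9,484.00 (≈ $15.8067 each)
After Aug 7: 869 on hand, pool $14,057.00 (≈ $16.1761 each)
Aug 10, sell 448: 448/869 × $14,057.00 → $7,246.87
After Aug 11: 558 on hand, pool $9,276.13 (≈ $16.6239 each)
Aug 12, sell 222: 222/558 × $9,276.13 → $3,690.50
Total COGS = $7,246.87 + $3,690.50 = $10,937.37
Ending inventory (cost pool remaining) = $5,585.63

COGS = $10,937.37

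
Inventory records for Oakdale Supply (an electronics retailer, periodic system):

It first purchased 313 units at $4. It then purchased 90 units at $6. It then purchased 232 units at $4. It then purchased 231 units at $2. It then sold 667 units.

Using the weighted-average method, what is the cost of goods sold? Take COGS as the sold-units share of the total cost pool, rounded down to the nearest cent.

COGS = $2,450.80

Sale 1, sell 667: 667/866 × $3,182.00 → $2,450.80
Ending inventory (cost pool remaining) = $731.20
Check: goods available $3,182.00 = COGS $2,450.80 + ending $731.20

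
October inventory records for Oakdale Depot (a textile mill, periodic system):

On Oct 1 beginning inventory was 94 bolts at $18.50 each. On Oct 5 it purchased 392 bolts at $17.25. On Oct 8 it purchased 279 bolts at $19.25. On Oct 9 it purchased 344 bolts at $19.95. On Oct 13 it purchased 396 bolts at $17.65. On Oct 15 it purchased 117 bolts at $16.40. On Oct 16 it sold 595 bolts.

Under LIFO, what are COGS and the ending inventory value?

Oct 16, 595 sold [LIFO — newest first]: 117 @ $16.40 + 396 @ $17.65 + 82 @ $19.95 = $10,544.10
Ending inventory: 94 @ $18.50 + 392 @ $17.25 + 279 @ $19.25 + 262 @ $19.95 = $19,098.65
Check: goods available $29,642.75 = COGS $10,544.10 + ending $19,098.65

COGS = $10,544.10; ending inventory = $19,098.65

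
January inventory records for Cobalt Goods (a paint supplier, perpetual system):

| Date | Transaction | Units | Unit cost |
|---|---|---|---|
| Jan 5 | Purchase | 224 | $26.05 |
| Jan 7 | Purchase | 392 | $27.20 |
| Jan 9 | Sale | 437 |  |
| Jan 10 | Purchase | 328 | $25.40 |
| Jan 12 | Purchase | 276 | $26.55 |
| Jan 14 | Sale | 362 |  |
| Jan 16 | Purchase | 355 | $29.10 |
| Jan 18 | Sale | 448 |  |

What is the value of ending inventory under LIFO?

Jan 9, 437 sold [LIFO — newest first]: 392 @ $27.20 + 45 @ $26.05 = $11,834.65
Jan 14, 362 sold [LIFO — newest first]: 276 @ $26.55 + 86 @ $25.40 = $9,512.20
Jan 18, 448 sold [LIFO — newest first]: 355 @ $29.10 + 93 @ $25.40 = $12,692.70
Total COGS = $11,834.65 + $9,512.20 + $12,692.70 = $34,039.55
Ending inventory: 179 @ $26.05 + 149 @ $25.40 = $8,447.55

Ending inventory = $8,447.55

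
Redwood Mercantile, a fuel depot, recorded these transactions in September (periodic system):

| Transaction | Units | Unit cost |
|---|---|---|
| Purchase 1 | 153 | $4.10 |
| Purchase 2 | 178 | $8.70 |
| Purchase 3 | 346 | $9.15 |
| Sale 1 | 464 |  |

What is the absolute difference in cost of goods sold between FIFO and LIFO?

FIFO COGS: 153 @ $4.10 + 178 @ $8.70 + 133 @ $9.15 = $3,392.85
LIFO COGS: 346 @ $9.15 + 118 @ $8.70 = $4,192.50
Difference = |$3,392.85 − $4,192.50| = $799.65

$799.65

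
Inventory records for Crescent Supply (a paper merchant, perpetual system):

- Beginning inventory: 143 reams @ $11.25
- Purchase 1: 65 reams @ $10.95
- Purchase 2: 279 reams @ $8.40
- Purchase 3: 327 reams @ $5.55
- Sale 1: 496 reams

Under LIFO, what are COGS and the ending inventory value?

COGS = $3,234.45; ending inventory = $3,244.50

Sale 1 (496) [LIFO — newest first]: 327 @ $5.55 + 169 @ $8.40 = $3,234.45
Ending inventory: 143 @ $11.25 + 65 @ $10.95 + 110 @ $8.40 = $3,244.50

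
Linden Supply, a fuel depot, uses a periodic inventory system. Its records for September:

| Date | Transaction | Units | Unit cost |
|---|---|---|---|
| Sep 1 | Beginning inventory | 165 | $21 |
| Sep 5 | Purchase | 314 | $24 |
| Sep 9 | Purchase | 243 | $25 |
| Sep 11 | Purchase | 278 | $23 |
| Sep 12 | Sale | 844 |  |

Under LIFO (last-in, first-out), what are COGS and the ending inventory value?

Sep 12, 844 sold [LIFO — newest first]: 278 @ $23 + 243 @ $25 + 314 @ $24 + 9 @ $21 = $20,194
Ending inventory: 156 @ $21 = $3,276
Check: goods available $23,470 = COGS $20,194 + ending $3,276

COGS = $20,194; ending inventory = $3,276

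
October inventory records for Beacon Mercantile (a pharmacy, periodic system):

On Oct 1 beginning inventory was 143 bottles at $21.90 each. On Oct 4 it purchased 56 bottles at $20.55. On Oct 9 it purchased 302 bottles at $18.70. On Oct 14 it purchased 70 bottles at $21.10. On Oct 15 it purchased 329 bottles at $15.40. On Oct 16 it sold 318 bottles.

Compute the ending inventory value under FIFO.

Oct 16, 318 sold [FIFO — oldest first]: 143 @ $21.90 + 56 @ $20.55 + 119 @ $18.70 = $6,507.80
Ending inventory: 183 @ $18.70 + 70 @ $21.10 + 329 @ $15.40 = $9,965.70

Ending inventory = $9,965.70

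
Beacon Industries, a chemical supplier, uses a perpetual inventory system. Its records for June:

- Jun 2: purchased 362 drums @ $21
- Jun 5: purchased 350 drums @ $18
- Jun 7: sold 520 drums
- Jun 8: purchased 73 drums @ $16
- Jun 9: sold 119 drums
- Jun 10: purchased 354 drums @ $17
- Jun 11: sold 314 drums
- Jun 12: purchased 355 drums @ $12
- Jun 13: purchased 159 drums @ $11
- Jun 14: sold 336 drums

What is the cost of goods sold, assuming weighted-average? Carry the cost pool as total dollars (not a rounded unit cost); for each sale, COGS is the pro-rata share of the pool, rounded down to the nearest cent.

After Jun 2: 362 on hand, pool $7,602.00 (≈ $21.0000 each)
After Jun 5: 712 on hand, pool $13,902.00 (≈ $19.5253 each)
Jun 7, sell 520: 520/712 × $13,902.00 → $10,153.14
After Jun 8: 265 on hand, pool $4,916.86 (≈ $18.5542 each)
Jun 9, sell 119: 119/265 × $4,916.86 → $2,207.94
After Jun 10: 500 on hand, pool $8,726.92 (≈ $17.4538 each)
Jun 11, sell 314: 314/500 × $8,726.92 → $5,480.50
After Jun 12: 541 on hand, pool $7,506.42 (≈ $13.8751 each)
After Jun 13: 700 on hand, pool $9,255.42 (≈ $13.2220 each)
Jun 14, sell 336: 336/700 × $9,255.42 → $4,442.60
Total COGS = $10,153.14 + $2,207.94 + $5,480.50 + $4,442.60 = $22,284.18
Ending inventory (cost pool remaining) = $4,812.82
Check: goods available $27,097.00 = COGS $22,284.18 + ending $4,812.82

COGS = $22,284.18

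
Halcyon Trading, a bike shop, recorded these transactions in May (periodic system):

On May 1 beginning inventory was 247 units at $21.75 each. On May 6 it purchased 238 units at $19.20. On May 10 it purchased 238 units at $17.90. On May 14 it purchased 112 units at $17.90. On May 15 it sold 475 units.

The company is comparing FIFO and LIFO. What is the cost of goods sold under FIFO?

COGS = $9,749.85

FIFO COGS: 247 @ $21.75 + 228 @ $19.20 = $9,749.85
LIFO COGS: 112 @ $17.90 + 238 @ $17.90 + 125 @ $19.20 = $8,665.00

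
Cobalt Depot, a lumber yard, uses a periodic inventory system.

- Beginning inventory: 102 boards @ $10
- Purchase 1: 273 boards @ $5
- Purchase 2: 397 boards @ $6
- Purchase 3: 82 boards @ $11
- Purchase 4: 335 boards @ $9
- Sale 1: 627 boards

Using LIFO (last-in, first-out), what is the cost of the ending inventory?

Ending inventory = $3,507

Sale 1 (627) [LIFO — newest first]: 335 @ $9 + 82 @ $11 + 210 @ $6 = $5,177
Ending inventory: 102 @ $10 + 273 @ $5 + 187 @ $6 = $3,507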